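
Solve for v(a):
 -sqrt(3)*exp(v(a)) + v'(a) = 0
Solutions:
 v(a) = log(-1/(C1 + sqrt(3)*a))


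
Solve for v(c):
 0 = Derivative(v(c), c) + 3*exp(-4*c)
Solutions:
 v(c) = C1 + 3*exp(-4*c)/4


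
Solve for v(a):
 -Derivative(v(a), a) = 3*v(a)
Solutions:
 v(a) = C1*exp(-3*a)


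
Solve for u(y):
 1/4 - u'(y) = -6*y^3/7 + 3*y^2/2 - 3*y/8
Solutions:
 u(y) = C1 + 3*y^4/14 - y^3/2 + 3*y^2/16 + y/4


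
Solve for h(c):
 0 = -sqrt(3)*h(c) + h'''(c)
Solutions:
 h(c) = C3*exp(3^(1/6)*c) + (C1*sin(3^(2/3)*c/2) + C2*cos(3^(2/3)*c/2))*exp(-3^(1/6)*c/2)


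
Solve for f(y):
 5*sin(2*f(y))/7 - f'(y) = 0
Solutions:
 -5*y/7 + log(cos(2*f(y)) - 1)/4 - log(cos(2*f(y)) + 1)/4 = C1


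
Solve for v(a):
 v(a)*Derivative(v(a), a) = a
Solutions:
 v(a) = -sqrt(C1 + a^2)
 v(a) = sqrt(C1 + a^2)


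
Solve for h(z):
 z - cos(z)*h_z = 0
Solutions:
 h(z) = C1 + Integral(z/cos(z), z)


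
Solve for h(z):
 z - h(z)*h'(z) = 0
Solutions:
 h(z) = -sqrt(C1 + z^2)
 h(z) = sqrt(C1 + z^2)


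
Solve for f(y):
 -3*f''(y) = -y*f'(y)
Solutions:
 f(y) = C1 + C2*erfi(sqrt(6)*y/6)


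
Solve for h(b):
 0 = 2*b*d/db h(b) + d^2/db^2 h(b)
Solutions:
 h(b) = C1 + C2*erf(b)


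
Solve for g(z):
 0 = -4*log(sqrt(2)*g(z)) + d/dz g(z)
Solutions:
 -Integral(1/(2*log(_y) + log(2)), (_y, g(z)))/2 = C1 - z


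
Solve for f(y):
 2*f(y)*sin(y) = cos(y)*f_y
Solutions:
 f(y) = C1/cos(y)^2


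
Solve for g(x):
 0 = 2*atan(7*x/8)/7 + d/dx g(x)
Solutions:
 g(x) = C1 - 2*x*atan(7*x/8)/7 + 8*log(49*x^2 + 64)/49


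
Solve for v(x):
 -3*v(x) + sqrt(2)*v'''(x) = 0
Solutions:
 v(x) = C3*exp(2^(5/6)*3^(1/3)*x/2) + (C1*sin(6^(5/6)*x/4) + C2*cos(6^(5/6)*x/4))*exp(-2^(5/6)*3^(1/3)*x/4)


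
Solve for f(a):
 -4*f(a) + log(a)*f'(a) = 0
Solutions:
 f(a) = C1*exp(4*li(a))


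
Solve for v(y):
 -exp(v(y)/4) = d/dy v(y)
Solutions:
 v(y) = 4*log(1/(C1 + y)) + 8*log(2)


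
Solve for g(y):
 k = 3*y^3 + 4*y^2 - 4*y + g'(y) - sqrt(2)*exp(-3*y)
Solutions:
 g(y) = C1 + k*y - 3*y^4/4 - 4*y^3/3 + 2*y^2 - sqrt(2)*exp(-3*y)/3


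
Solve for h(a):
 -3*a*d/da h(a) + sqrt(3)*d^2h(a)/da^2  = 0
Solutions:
 h(a) = C1 + C2*erfi(sqrt(2)*3^(1/4)*a/2)


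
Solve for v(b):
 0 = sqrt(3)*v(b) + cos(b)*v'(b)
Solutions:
 v(b) = C1*(sin(b) - 1)^(sqrt(3)/2)/(sin(b) + 1)^(sqrt(3)/2)


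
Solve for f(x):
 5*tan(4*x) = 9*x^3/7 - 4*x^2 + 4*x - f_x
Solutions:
 f(x) = C1 + 9*x^4/28 - 4*x^3/3 + 2*x^2 + 5*log(cos(4*x))/4


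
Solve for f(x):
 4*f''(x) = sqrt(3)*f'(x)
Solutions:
 f(x) = C1 + C2*exp(sqrt(3)*x/4)


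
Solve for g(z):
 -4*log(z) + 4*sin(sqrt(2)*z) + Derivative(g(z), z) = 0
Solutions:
 g(z) = C1 + 4*z*log(z) - 4*z + 2*sqrt(2)*cos(sqrt(2)*z)


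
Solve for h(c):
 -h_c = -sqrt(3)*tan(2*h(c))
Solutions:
 h(c) = -asin(C1*exp(2*sqrt(3)*c))/2 + pi/2
 h(c) = asin(C1*exp(2*sqrt(3)*c))/2


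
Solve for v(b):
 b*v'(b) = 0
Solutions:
 v(b) = C1


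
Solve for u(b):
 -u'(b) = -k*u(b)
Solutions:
 u(b) = C1*exp(b*k)


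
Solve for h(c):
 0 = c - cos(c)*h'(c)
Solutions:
 h(c) = C1 + Integral(c/cos(c), c)


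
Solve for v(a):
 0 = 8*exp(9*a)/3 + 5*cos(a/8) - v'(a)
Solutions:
 v(a) = C1 + 8*exp(9*a)/27 + 40*sin(a/8)


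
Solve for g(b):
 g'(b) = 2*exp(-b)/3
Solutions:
 g(b) = C1 - 2*exp(-b)/3


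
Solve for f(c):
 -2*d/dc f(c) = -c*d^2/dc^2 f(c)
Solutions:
 f(c) = C1 + C2*c^3


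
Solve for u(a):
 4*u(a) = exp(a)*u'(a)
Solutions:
 u(a) = C1*exp(-4*exp(-a))


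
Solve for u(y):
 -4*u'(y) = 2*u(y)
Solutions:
 u(y) = C1*exp(-y/2)


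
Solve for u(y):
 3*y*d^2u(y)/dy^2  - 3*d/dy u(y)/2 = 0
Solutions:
 u(y) = C1 + C2*y^(3/2)


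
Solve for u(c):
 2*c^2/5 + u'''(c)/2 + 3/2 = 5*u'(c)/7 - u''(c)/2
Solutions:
 u(c) = C1 + C2*exp(c*(-7 + sqrt(329))/14) + C3*exp(-c*(7 + sqrt(329))/14) + 14*c^3/75 + 49*c^2/125 + 4291*c/1250


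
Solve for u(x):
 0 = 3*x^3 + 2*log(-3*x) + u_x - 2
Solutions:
 u(x) = C1 - 3*x^4/4 - 2*x*log(-x) + 2*x*(2 - log(3))


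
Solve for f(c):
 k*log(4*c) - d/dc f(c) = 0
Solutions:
 f(c) = C1 + c*k*log(c) - c*k + c*k*log(4)


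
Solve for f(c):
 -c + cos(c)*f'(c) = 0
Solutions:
 f(c) = C1 + Integral(c/cos(c), c)


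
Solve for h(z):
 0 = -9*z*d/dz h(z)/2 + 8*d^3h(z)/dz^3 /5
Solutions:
 h(z) = C1 + Integral(C2*airyai(2^(2/3)*45^(1/3)*z/4) + C3*airybi(2^(2/3)*45^(1/3)*z/4), z)


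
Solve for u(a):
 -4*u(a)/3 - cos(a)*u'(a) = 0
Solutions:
 u(a) = C1*(sin(a) - 1)^(2/3)/(sin(a) + 1)^(2/3)


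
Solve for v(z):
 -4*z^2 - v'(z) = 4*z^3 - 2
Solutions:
 v(z) = C1 - z^4 - 4*z^3/3 + 2*z


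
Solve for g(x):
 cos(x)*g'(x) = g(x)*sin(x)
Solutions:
 g(x) = C1/cos(x)


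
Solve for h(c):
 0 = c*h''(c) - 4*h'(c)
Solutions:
 h(c) = C1 + C2*c^5


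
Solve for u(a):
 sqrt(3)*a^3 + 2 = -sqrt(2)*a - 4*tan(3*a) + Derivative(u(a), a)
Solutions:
 u(a) = C1 + sqrt(3)*a^4/4 + sqrt(2)*a^2/2 + 2*a - 4*log(cos(3*a))/3


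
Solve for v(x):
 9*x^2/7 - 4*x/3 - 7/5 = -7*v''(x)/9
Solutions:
 v(x) = C1 + C2*x - 27*x^4/196 + 2*x^3/7 + 9*x^2/10


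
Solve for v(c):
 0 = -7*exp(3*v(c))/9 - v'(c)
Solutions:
 v(c) = log(1/(C1 + 7*c))/3 + log(3)/3
 v(c) = log((-3^(1/3) - 3^(5/6)*I)*(1/(C1 + 7*c))^(1/3)/2)
 v(c) = log((-3^(1/3) + 3^(5/6)*I)*(1/(C1 + 7*c))^(1/3)/2)


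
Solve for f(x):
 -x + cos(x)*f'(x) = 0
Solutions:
 f(x) = C1 + Integral(x/cos(x), x)


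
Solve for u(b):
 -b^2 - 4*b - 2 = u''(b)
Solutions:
 u(b) = C1 + C2*b - b^4/12 - 2*b^3/3 - b^2


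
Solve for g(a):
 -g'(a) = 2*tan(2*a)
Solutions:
 g(a) = C1 + log(cos(2*a))


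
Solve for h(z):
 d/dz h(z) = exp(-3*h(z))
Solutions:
 h(z) = log(C1 + 3*z)/3
 h(z) = log((-3^(1/3) - 3^(5/6)*I)*(C1 + z)^(1/3)/2)
 h(z) = log((-3^(1/3) + 3^(5/6)*I)*(C1 + z)^(1/3)/2)


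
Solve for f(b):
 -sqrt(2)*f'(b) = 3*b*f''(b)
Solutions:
 f(b) = C1 + C2*b^(1 - sqrt(2)/3)


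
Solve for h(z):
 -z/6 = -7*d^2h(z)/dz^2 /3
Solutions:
 h(z) = C1 + C2*z + z^3/84


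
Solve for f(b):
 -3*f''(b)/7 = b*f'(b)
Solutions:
 f(b) = C1 + C2*erf(sqrt(42)*b/6)


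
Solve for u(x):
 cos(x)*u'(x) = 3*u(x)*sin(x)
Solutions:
 u(x) = C1/cos(x)^3


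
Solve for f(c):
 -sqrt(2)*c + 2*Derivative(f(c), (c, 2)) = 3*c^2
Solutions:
 f(c) = C1 + C2*c + c^4/8 + sqrt(2)*c^3/12


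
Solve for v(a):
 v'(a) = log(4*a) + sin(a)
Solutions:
 v(a) = C1 + a*log(a) - a + 2*a*log(2) - cos(a)


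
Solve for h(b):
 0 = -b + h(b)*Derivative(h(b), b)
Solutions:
 h(b) = -sqrt(C1 + b^2)
 h(b) = sqrt(C1 + b^2)


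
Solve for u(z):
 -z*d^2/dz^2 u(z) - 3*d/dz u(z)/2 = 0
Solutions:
 u(z) = C1 + C2/sqrt(z)


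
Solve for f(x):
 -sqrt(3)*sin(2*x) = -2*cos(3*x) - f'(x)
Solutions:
 f(x) = C1 - 2*sin(3*x)/3 - sqrt(3)*cos(2*x)/2


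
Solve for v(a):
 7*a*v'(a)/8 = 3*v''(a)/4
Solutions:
 v(a) = C1 + C2*erfi(sqrt(21)*a/6)


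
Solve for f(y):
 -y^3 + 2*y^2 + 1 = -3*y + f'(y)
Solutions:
 f(y) = C1 - y^4/4 + 2*y^3/3 + 3*y^2/2 + y


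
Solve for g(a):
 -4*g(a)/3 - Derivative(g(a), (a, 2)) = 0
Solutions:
 g(a) = C1*sin(2*sqrt(3)*a/3) + C2*cos(2*sqrt(3)*a/3)


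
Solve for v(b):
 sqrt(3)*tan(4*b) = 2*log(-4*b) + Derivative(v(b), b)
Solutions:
 v(b) = C1 - 2*b*log(-b) - 4*b*log(2) + 2*b - sqrt(3)*log(cos(4*b))/4


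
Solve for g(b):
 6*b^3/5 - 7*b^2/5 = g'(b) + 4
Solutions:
 g(b) = C1 + 3*b^4/10 - 7*b^3/15 - 4*b


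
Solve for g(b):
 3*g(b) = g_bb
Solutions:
 g(b) = C1*exp(-sqrt(3)*b) + C2*exp(sqrt(3)*b)


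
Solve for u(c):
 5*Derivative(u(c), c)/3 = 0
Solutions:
 u(c) = C1


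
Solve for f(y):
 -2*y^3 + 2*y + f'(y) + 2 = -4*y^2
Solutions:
 f(y) = C1 + y^4/2 - 4*y^3/3 - y^2 - 2*y


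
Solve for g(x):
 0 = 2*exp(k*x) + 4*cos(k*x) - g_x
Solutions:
 g(x) = C1 + 2*exp(k*x)/k + 4*sin(k*x)/k


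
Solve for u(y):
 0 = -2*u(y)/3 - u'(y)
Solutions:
 u(y) = C1*exp(-2*y/3)


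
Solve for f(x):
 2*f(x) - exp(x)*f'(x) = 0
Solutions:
 f(x) = C1*exp(-2*exp(-x))


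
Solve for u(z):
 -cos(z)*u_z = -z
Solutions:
 u(z) = C1 + Integral(z/cos(z), z)


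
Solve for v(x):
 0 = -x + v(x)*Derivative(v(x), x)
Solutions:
 v(x) = -sqrt(C1 + x^2)
 v(x) = sqrt(C1 + x^2)


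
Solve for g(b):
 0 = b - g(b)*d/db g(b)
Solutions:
 g(b) = -sqrt(C1 + b^2)
 g(b) = sqrt(C1 + b^2)


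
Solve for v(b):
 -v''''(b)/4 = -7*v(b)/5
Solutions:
 v(b) = C1*exp(-sqrt(2)*5^(3/4)*7^(1/4)*b/5) + C2*exp(sqrt(2)*5^(3/4)*7^(1/4)*b/5) + C3*sin(sqrt(2)*5^(3/4)*7^(1/4)*b/5) + C4*cos(sqrt(2)*5^(3/4)*7^(1/4)*b/5)


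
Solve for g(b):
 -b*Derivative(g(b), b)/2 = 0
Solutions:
 g(b) = C1


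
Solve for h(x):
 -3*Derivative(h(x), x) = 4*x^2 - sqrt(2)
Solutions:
 h(x) = C1 - 4*x^3/9 + sqrt(2)*x/3


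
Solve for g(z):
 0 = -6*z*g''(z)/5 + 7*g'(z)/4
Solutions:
 g(z) = C1 + C2*z^(59/24)


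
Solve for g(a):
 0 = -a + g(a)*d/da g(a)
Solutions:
 g(a) = -sqrt(C1 + a^2)
 g(a) = sqrt(C1 + a^2)


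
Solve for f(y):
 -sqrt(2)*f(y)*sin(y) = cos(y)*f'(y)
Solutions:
 f(y) = C1*cos(y)^(sqrt(2))


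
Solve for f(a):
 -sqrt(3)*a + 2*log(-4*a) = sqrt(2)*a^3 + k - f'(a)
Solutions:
 f(a) = C1 + sqrt(2)*a^4/4 + sqrt(3)*a^2/2 + a*(k - 4*log(2) + 2) - 2*a*log(-a)


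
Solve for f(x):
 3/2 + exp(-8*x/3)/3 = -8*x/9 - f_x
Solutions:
 f(x) = C1 - 4*x^2/9 - 3*x/2 + exp(-8*x/3)/8


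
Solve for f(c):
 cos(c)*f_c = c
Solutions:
 f(c) = C1 + Integral(c/cos(c), c)


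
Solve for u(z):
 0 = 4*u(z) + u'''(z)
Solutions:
 u(z) = C3*exp(-2^(2/3)*z) + (C1*sin(2^(2/3)*sqrt(3)*z/2) + C2*cos(2^(2/3)*sqrt(3)*z/2))*exp(2^(2/3)*z/2)


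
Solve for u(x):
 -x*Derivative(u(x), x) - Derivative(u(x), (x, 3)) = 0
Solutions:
 u(x) = C1 + Integral(C2*airyai(-x) + C3*airybi(-x), x)


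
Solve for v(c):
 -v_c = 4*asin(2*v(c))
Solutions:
 Integral(1/asin(2*_y), (_y, v(c))) = C1 - 4*c


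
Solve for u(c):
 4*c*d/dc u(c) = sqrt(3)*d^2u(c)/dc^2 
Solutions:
 u(c) = C1 + C2*erfi(sqrt(2)*3^(3/4)*c/3)


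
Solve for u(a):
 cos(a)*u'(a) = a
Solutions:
 u(a) = C1 + Integral(a/cos(a), a)


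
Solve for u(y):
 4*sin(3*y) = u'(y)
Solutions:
 u(y) = C1 - 4*cos(3*y)/3


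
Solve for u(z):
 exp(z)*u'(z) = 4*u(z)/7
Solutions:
 u(z) = C1*exp(-4*exp(-z)/7)


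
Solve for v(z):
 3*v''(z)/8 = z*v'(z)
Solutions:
 v(z) = C1 + C2*erfi(2*sqrt(3)*z/3)


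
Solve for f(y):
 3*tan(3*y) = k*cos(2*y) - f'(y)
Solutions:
 f(y) = C1 + k*sin(2*y)/2 + log(cos(3*y))


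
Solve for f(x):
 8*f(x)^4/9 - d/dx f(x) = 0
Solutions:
 f(x) = 3^(1/3)*(-1/(C1 + 8*x))^(1/3)
 f(x) = (-1/(C1 + 8*x))^(1/3)*(-3^(1/3) - 3^(5/6)*I)/2
 f(x) = (-1/(C1 + 8*x))^(1/3)*(-3^(1/3) + 3^(5/6)*I)/2


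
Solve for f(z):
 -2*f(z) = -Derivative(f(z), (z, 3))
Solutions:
 f(z) = C3*exp(2^(1/3)*z) + (C1*sin(2^(1/3)*sqrt(3)*z/2) + C2*cos(2^(1/3)*sqrt(3)*z/2))*exp(-2^(1/3)*z/2)


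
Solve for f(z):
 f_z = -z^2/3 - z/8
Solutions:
 f(z) = C1 - z^3/9 - z^2/16


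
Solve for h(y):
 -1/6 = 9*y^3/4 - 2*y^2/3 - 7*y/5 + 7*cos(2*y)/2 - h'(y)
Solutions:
 h(y) = C1 + 9*y^4/16 - 2*y^3/9 - 7*y^2/10 + y/6 + 7*sin(2*y)/4


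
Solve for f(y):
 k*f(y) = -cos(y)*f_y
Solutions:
 f(y) = C1*exp(k*(log(sin(y) - 1) - log(sin(y) + 1))/2)


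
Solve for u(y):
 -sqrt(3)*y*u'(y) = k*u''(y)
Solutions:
 u(y) = C1 + C2*sqrt(k)*erf(sqrt(2)*3^(1/4)*y*sqrt(1/k)/2)


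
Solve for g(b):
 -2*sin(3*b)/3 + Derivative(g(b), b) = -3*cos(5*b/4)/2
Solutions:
 g(b) = C1 - 6*sin(5*b/4)/5 - 2*cos(3*b)/9


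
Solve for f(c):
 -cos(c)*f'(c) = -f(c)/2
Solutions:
 f(c) = C1*(sin(c) + 1)^(1/4)/(sin(c) - 1)^(1/4)


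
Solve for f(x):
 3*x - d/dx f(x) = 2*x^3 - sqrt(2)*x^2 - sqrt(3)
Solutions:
 f(x) = C1 - x^4/2 + sqrt(2)*x^3/3 + 3*x^2/2 + sqrt(3)*x


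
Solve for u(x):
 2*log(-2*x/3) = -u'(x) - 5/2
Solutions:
 u(x) = C1 - 2*x*log(-x) + x*(-2*log(2) - 1/2 + 2*log(3))


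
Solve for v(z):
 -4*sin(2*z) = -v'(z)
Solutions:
 v(z) = C1 - 2*cos(2*z)


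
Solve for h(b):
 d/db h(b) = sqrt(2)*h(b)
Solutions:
 h(b) = C1*exp(sqrt(2)*b)


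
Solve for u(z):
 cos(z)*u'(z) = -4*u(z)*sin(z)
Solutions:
 u(z) = C1*cos(z)^4


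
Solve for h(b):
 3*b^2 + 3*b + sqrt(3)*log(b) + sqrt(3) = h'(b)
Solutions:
 h(b) = C1 + b^3 + 3*b^2/2 + sqrt(3)*b*log(b)


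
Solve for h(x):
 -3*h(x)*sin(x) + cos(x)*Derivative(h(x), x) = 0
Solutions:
 h(x) = C1/cos(x)^3


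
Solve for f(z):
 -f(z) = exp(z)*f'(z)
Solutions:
 f(z) = C1*exp(exp(-z))


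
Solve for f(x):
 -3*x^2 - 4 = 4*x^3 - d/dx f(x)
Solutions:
 f(x) = C1 + x^4 + x^3 + 4*x


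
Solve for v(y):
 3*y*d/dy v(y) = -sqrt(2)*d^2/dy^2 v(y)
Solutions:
 v(y) = C1 + C2*erf(2^(1/4)*sqrt(3)*y/2)


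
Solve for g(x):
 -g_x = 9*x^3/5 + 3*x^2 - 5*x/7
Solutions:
 g(x) = C1 - 9*x^4/20 - x^3 + 5*x^2/14


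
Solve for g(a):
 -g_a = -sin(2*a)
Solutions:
 g(a) = C1 - cos(2*a)/2


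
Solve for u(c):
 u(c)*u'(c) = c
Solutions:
 u(c) = -sqrt(C1 + c^2)
 u(c) = sqrt(C1 + c^2)


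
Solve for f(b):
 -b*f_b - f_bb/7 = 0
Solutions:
 f(b) = C1 + C2*erf(sqrt(14)*b/2)


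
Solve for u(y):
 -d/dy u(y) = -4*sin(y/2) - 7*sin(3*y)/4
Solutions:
 u(y) = C1 - 8*cos(y/2) - 7*cos(3*y)/12


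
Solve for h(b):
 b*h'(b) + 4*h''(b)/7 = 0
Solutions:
 h(b) = C1 + C2*erf(sqrt(14)*b/4)


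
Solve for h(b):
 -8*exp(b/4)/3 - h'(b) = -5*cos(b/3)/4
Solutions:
 h(b) = C1 - 32*exp(b/4)/3 + 15*sin(b/3)/4


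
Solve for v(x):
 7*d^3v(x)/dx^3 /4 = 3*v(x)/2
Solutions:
 v(x) = C3*exp(6^(1/3)*7^(2/3)*x/7) + (C1*sin(2^(1/3)*3^(5/6)*7^(2/3)*x/14) + C2*cos(2^(1/3)*3^(5/6)*7^(2/3)*x/14))*exp(-6^(1/3)*7^(2/3)*x/14)


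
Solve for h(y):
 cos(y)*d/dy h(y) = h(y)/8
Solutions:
 h(y) = C1*(sin(y) + 1)^(1/16)/(sin(y) - 1)^(1/16)


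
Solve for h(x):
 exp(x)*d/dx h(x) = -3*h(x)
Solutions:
 h(x) = C1*exp(3*exp(-x))


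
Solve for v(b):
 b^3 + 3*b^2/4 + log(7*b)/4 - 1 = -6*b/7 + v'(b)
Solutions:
 v(b) = C1 + b^4/4 + b^3/4 + 3*b^2/7 + b*log(b)/4 - 5*b/4 + b*log(7)/4


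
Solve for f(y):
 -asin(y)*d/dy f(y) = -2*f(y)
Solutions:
 f(y) = C1*exp(2*Integral(1/asin(y), y))


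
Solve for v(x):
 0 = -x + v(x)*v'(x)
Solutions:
 v(x) = -sqrt(C1 + x^2)
 v(x) = sqrt(C1 + x^2)


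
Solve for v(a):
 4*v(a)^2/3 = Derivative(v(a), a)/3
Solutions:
 v(a) = -1/(C1 + 4*a)


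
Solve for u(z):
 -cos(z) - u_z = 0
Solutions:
 u(z) = C1 - sin(z)


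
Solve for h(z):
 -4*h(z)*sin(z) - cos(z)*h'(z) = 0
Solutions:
 h(z) = C1*cos(z)^4


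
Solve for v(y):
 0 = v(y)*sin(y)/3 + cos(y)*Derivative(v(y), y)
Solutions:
 v(y) = C1*cos(y)^(1/3)


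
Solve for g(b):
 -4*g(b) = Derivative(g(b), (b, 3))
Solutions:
 g(b) = C3*exp(-2^(2/3)*b) + (C1*sin(2^(2/3)*sqrt(3)*b/2) + C2*cos(2^(2/3)*sqrt(3)*b/2))*exp(2^(2/3)*b/2)


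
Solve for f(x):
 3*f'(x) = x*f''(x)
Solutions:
 f(x) = C1 + C2*x^4


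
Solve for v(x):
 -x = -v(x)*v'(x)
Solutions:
 v(x) = -sqrt(C1 + x^2)
 v(x) = sqrt(C1 + x^2)


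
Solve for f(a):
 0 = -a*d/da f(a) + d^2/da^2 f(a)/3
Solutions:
 f(a) = C1 + C2*erfi(sqrt(6)*a/2)


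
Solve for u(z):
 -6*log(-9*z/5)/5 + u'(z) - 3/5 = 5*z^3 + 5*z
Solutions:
 u(z) = C1 + 5*z^4/4 + 5*z^2/2 + 6*z*log(-z)/5 + 3*z*(-2*log(5) - 1 + 4*log(3))/5


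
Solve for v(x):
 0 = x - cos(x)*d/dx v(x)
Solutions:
 v(x) = C1 + Integral(x/cos(x), x)


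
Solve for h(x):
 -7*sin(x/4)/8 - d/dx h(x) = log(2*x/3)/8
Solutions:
 h(x) = C1 - x*log(x)/8 - x*log(2)/8 + x/8 + x*log(3)/8 + 7*cos(x/4)/2


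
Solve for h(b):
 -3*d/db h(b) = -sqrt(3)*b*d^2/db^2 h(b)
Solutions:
 h(b) = C1 + C2*b^(1 + sqrt(3))


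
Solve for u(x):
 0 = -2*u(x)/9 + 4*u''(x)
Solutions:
 u(x) = C1*exp(-sqrt(2)*x/6) + C2*exp(sqrt(2)*x/6)


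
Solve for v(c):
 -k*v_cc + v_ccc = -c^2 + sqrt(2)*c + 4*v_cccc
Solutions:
 v(c) = C1 + C2*c + C3*exp(c*(1 - sqrt(1 - 16*k))/8) + C4*exp(c*(sqrt(1 - 16*k) + 1)/8) + c^4/(12*k) + c^3*(-sqrt(2) + 2/k)/(6*k) + c^2*(-4 - sqrt(2)/2 + 1/k)/k^2


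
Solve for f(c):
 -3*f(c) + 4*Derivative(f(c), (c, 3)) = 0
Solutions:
 f(c) = C3*exp(6^(1/3)*c/2) + (C1*sin(2^(1/3)*3^(5/6)*c/4) + C2*cos(2^(1/3)*3^(5/6)*c/4))*exp(-6^(1/3)*c/4)


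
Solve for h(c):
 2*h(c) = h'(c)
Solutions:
 h(c) = C1*exp(2*c)


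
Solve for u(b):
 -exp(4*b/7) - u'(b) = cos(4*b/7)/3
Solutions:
 u(b) = C1 - 7*exp(4*b/7)/4 - 7*sin(4*b/7)/12


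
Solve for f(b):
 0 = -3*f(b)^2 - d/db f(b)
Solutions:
 f(b) = 1/(C1 + 3*b)


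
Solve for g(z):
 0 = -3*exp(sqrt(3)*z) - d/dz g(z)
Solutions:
 g(z) = C1 - sqrt(3)*exp(sqrt(3)*z)


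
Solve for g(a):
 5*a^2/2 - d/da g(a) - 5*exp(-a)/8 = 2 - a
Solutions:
 g(a) = C1 + 5*a^3/6 + a^2/2 - 2*a + 5*exp(-a)/8


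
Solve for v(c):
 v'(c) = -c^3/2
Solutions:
 v(c) = C1 - c^4/8


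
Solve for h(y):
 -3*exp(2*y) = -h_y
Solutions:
 h(y) = C1 + 3*exp(2*y)/2


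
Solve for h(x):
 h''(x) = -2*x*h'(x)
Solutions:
 h(x) = C1 + C2*erf(x)


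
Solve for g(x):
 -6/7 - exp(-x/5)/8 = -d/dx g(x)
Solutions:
 g(x) = C1 + 6*x/7 - 5*exp(-x/5)/8


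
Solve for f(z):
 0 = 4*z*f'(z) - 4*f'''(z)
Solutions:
 f(z) = C1 + Integral(C2*airyai(z) + C3*airybi(z), z)


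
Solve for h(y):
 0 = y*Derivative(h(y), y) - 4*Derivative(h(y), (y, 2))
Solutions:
 h(y) = C1 + C2*erfi(sqrt(2)*y/4)


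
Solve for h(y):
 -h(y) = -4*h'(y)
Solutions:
 h(y) = C1*exp(y/4)


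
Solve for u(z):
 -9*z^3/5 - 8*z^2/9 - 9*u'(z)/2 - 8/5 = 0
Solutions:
 u(z) = C1 - z^4/10 - 16*z^3/243 - 16*z/45


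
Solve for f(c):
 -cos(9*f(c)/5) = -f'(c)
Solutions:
 -c - 5*log(sin(9*f(c)/5) - 1)/18 + 5*log(sin(9*f(c)/5) + 1)/18 = C1


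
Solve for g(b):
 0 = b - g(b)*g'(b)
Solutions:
 g(b) = -sqrt(C1 + b^2)
 g(b) = sqrt(C1 + b^2)


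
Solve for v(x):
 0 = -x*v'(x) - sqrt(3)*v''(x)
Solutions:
 v(x) = C1 + C2*erf(sqrt(2)*3^(3/4)*x/6)


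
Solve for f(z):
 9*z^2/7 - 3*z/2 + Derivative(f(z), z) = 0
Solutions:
 f(z) = C1 - 3*z^3/7 + 3*z^2/4


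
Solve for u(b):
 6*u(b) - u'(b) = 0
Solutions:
 u(b) = C1*exp(6*b)


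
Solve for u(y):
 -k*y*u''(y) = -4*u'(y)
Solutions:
 u(y) = C1 + y^(((re(k) + 4)*re(k) + im(k)^2)/(re(k)^2 + im(k)^2))*(C2*sin(4*log(y)*Abs(im(k))/(re(k)^2 + im(k)^2)) + C3*cos(4*log(y)*im(k)/(re(k)^2 + im(k)^2)))


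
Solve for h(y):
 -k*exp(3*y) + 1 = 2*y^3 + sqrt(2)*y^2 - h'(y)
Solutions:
 h(y) = C1 + k*exp(3*y)/3 + y^4/2 + sqrt(2)*y^3/3 - y


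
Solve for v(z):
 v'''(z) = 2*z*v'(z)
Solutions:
 v(z) = C1 + Integral(C2*airyai(2^(1/3)*z) + C3*airybi(2^(1/3)*z), z)


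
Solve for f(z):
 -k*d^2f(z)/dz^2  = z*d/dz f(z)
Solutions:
 f(z) = C1 + C2*sqrt(k)*erf(sqrt(2)*z*sqrt(1/k)/2)


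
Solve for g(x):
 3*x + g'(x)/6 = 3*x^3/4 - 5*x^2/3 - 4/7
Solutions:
 g(x) = C1 + 9*x^4/8 - 10*x^3/3 - 9*x^2 - 24*x/7


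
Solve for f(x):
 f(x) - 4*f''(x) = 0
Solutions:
 f(x) = C1*exp(-x/2) + C2*exp(x/2)


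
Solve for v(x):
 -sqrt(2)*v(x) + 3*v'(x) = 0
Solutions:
 v(x) = C1*exp(sqrt(2)*x/3)


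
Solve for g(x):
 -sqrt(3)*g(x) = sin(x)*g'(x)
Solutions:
 g(x) = C1*(cos(x) + 1)^(sqrt(3)/2)/(cos(x) - 1)^(sqrt(3)/2)


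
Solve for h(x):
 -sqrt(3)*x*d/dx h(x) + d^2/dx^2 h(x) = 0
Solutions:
 h(x) = C1 + C2*erfi(sqrt(2)*3^(1/4)*x/2)


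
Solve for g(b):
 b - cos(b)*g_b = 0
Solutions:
 g(b) = C1 + Integral(b/cos(b), b)


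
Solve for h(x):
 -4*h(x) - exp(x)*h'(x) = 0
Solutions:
 h(x) = C1*exp(4*exp(-x))


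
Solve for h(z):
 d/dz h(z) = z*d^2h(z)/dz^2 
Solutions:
 h(z) = C1 + C2*z^2


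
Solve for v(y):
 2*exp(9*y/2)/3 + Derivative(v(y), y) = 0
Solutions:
 v(y) = C1 - 4*exp(9*y/2)/27


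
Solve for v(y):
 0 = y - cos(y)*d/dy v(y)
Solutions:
 v(y) = C1 + Integral(y/cos(y), y)


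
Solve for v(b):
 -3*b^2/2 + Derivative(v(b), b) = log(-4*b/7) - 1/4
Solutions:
 v(b) = C1 + b^3/2 + b*log(-b) + b*(-log(7) - 5/4 + 2*log(2))


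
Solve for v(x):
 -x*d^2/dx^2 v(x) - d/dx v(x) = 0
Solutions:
 v(x) = C1 + C2*log(x)


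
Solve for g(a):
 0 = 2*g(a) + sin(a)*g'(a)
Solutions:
 g(a) = C1*(cos(a) + 1)/(cos(a) - 1)


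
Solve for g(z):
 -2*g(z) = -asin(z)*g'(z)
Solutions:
 g(z) = C1*exp(2*Integral(1/asin(z), z))


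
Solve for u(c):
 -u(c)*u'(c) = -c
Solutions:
 u(c) = -sqrt(C1 + c^2)
 u(c) = sqrt(C1 + c^2)


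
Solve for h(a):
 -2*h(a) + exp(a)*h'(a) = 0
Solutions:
 h(a) = C1*exp(-2*exp(-a))


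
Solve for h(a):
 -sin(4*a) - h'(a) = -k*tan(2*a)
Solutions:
 h(a) = C1 - k*log(cos(2*a))/2 + cos(4*a)/4


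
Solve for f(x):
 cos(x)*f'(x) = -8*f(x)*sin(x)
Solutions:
 f(x) = C1*cos(x)^8


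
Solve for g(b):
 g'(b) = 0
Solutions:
 g(b) = C1


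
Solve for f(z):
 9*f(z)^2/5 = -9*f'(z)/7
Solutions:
 f(z) = 5/(C1 + 7*z)


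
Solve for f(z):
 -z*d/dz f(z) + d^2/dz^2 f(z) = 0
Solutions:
 f(z) = C1 + C2*erfi(sqrt(2)*z/2)


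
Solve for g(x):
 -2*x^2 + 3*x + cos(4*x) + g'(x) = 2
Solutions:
 g(x) = C1 + 2*x^3/3 - 3*x^2/2 + 2*x - sin(4*x)/4


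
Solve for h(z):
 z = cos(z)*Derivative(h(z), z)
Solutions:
 h(z) = C1 + Integral(z/cos(z), z)


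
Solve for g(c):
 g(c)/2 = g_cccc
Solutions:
 g(c) = C1*exp(-2^(3/4)*c/2) + C2*exp(2^(3/4)*c/2) + C3*sin(2^(3/4)*c/2) + C4*cos(2^(3/4)*c/2)


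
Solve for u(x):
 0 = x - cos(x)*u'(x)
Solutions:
 u(x) = C1 + Integral(x/cos(x), x)


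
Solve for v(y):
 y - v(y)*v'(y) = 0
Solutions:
 v(y) = -sqrt(C1 + y^2)
 v(y) = sqrt(C1 + y^2)


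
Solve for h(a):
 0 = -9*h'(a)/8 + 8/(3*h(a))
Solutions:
 h(a) = -sqrt(C1 + 384*a)/9
 h(a) = sqrt(C1 + 384*a)/9


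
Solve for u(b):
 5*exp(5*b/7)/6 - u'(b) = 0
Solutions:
 u(b) = C1 + 7*exp(5*b/7)/6


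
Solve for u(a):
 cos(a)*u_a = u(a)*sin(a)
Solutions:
 u(a) = C1/cos(a)


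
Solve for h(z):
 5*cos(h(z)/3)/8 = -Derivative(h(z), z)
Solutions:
 5*z/8 - 3*log(sin(h(z)/3) - 1)/2 + 3*log(sin(h(z)/3) + 1)/2 = C1


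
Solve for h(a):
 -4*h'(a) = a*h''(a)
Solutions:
 h(a) = C1 + C2/a^3


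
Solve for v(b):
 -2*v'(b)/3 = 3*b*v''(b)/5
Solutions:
 v(b) = C1 + C2/b^(1/9)


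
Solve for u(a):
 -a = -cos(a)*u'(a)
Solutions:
 u(a) = C1 + Integral(a/cos(a), a)


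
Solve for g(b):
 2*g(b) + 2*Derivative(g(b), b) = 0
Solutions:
 g(b) = C1*exp(-b)


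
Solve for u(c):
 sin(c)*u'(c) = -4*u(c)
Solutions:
 u(c) = C1*(cos(c)^2 + 2*cos(c) + 1)/(cos(c)^2 - 2*cos(c) + 1)


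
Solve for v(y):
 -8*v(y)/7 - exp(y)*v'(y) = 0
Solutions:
 v(y) = C1*exp(8*exp(-y)/7)


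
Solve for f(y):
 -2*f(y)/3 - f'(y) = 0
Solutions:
 f(y) = C1*exp(-2*y/3)


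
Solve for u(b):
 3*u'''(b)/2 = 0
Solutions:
 u(b) = C1 + C2*b + C3*b^2


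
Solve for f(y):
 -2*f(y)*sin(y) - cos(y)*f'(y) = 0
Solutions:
 f(y) = C1*cos(y)^2


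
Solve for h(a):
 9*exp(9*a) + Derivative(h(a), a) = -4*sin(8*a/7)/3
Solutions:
 h(a) = C1 - exp(9*a) + 7*cos(8*a/7)/6


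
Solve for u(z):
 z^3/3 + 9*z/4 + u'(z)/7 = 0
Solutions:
 u(z) = C1 - 7*z^4/12 - 63*z^2/8


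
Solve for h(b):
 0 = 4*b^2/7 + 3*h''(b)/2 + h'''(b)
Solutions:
 h(b) = C1 + C2*b + C3*exp(-3*b/2) - 2*b^4/63 + 16*b^3/189 - 32*b^2/189


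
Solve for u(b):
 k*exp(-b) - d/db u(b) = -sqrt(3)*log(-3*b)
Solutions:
 u(b) = C1 + sqrt(3)*b*log(-b) + sqrt(3)*b*(-1 + log(3)) - k*exp(-b)


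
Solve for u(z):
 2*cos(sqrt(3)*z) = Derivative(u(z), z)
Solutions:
 u(z) = C1 + 2*sqrt(3)*sin(sqrt(3)*z)/3


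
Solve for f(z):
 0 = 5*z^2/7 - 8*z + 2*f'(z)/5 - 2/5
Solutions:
 f(z) = C1 - 25*z^3/42 + 10*z^2 + z


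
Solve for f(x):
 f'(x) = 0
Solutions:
 f(x) = C1


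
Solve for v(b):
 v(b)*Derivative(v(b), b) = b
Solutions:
 v(b) = -sqrt(C1 + b^2)
 v(b) = sqrt(C1 + b^2)


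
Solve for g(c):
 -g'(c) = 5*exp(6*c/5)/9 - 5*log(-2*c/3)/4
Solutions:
 g(c) = C1 + 5*c*log(-c)/4 + 5*c*(-log(3) - 1 + log(2))/4 - 25*exp(6*c/5)/54


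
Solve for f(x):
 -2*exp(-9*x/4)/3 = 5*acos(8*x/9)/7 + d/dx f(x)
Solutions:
 f(x) = C1 - 5*x*acos(8*x/9)/7 + 5*sqrt(81 - 64*x^2)/56 + 8*exp(-9*x/4)/27


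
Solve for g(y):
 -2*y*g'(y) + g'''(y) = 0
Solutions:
 g(y) = C1 + Integral(C2*airyai(2^(1/3)*y) + C3*airybi(2^(1/3)*y), y)


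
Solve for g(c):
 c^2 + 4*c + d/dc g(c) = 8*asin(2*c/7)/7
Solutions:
 g(c) = C1 - c^3/3 - 2*c^2 + 8*c*asin(2*c/7)/7 + 4*sqrt(49 - 4*c^2)/7


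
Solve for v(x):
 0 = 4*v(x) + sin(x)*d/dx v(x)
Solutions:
 v(x) = C1*(cos(x)^2 + 2*cos(x) + 1)/(cos(x)^2 - 2*cos(x) + 1)


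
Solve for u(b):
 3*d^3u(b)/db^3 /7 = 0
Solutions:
 u(b) = C1 + C2*b + C3*b^2


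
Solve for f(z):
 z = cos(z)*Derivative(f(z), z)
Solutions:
 f(z) = C1 + Integral(z/cos(z), z)


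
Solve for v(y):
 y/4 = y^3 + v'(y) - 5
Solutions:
 v(y) = C1 - y^4/4 + y^2/8 + 5*y


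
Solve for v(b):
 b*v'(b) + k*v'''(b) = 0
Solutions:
 v(b) = C1 + Integral(C2*airyai(b*(-1/k)^(1/3)) + C3*airybi(b*(-1/k)^(1/3)), b)


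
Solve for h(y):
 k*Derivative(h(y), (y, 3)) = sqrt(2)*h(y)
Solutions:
 h(y) = C1*exp(2^(1/6)*y*(1/k)^(1/3)) + C2*exp(2^(1/6)*y*(-1 + sqrt(3)*I)*(1/k)^(1/3)/2) + C3*exp(-2^(1/6)*y*(1 + sqrt(3)*I)*(1/k)^(1/3)/2)


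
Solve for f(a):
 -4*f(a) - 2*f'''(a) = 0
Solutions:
 f(a) = C3*exp(-2^(1/3)*a) + (C1*sin(2^(1/3)*sqrt(3)*a/2) + C2*cos(2^(1/3)*sqrt(3)*a/2))*exp(2^(1/3)*a/2)


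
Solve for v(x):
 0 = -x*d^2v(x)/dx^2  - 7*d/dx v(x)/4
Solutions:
 v(x) = C1 + C2/x^(3/4)


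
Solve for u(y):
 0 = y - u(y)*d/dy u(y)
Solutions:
 u(y) = -sqrt(C1 + y^2)
 u(y) = sqrt(C1 + y^2)


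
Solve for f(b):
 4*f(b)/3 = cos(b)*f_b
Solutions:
 f(b) = C1*(sin(b) + 1)^(2/3)/(sin(b) - 1)^(2/3)


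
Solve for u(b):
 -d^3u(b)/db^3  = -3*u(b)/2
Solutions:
 u(b) = C3*exp(2^(2/3)*3^(1/3)*b/2) + (C1*sin(2^(2/3)*3^(5/6)*b/4) + C2*cos(2^(2/3)*3^(5/6)*b/4))*exp(-2^(2/3)*3^(1/3)*b/4)


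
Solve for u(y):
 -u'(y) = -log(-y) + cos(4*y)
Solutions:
 u(y) = C1 + y*log(-y) - y - sin(4*y)/4


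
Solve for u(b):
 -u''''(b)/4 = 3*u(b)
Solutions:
 u(b) = (C1*sin(3^(1/4)*b) + C2*cos(3^(1/4)*b))*exp(-3^(1/4)*b) + (C3*sin(3^(1/4)*b) + C4*cos(3^(1/4)*b))*exp(3^(1/4)*b)


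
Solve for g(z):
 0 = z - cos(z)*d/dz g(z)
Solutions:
 g(z) = C1 + Integral(z/cos(z), z)


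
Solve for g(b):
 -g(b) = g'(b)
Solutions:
 g(b) = C1*exp(-b)


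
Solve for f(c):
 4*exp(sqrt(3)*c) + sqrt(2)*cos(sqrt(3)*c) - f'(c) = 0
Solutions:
 f(c) = C1 + 4*sqrt(3)*exp(sqrt(3)*c)/3 + sqrt(6)*sin(sqrt(3)*c)/3


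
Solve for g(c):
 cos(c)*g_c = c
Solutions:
 g(c) = C1 + Integral(c/cos(c), c)


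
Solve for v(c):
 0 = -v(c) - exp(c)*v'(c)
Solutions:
 v(c) = C1*exp(exp(-c))


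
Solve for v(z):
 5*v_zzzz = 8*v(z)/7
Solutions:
 v(z) = C1*exp(-70^(3/4)*z/35) + C2*exp(70^(3/4)*z/35) + C3*sin(70^(3/4)*z/35) + C4*cos(70^(3/4)*z/35)


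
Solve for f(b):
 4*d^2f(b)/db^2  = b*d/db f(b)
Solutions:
 f(b) = C1 + C2*erfi(sqrt(2)*b/4)


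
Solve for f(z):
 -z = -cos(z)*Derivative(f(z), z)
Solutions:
 f(z) = C1 + Integral(z/cos(z), z)


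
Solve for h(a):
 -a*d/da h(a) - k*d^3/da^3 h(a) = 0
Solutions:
 h(a) = C1 + Integral(C2*airyai(a*(-1/k)^(1/3)) + C3*airybi(a*(-1/k)^(1/3)), a)


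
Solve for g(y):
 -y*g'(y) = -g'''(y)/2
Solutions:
 g(y) = C1 + Integral(C2*airyai(2^(1/3)*y) + C3*airybi(2^(1/3)*y), y)


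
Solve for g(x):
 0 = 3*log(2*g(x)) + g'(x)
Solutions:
 Integral(1/(log(_y) + log(2)), (_y, g(x)))/3 = C1 - x


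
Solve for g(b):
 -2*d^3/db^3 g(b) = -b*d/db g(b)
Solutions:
 g(b) = C1 + Integral(C2*airyai(2^(2/3)*b/2) + C3*airybi(2^(2/3)*b/2), b)


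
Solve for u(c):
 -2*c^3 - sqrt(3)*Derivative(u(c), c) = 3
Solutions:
 u(c) = C1 - sqrt(3)*c^4/6 - sqrt(3)*c


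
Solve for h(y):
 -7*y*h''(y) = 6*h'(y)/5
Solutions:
 h(y) = C1 + C2*y^(29/35)


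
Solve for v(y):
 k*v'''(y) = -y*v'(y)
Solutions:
 v(y) = C1 + Integral(C2*airyai(y*(-1/k)^(1/3)) + C3*airybi(y*(-1/k)^(1/3)), y)


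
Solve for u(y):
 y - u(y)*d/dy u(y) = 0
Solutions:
 u(y) = -sqrt(C1 + y^2)
 u(y) = sqrt(C1 + y^2)


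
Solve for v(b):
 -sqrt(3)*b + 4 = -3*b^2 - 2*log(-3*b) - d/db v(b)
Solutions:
 v(b) = C1 - b^3 + sqrt(3)*b^2/2 - 2*b*log(-b) + 2*b*(-log(3) - 1)


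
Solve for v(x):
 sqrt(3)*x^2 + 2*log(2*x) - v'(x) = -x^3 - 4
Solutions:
 v(x) = C1 + x^4/4 + sqrt(3)*x^3/3 + 2*x*log(x) + x*log(4) + 2*x


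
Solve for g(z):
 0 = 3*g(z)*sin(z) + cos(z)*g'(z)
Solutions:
 g(z) = C1*cos(z)^3


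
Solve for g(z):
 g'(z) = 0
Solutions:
 g(z) = C1


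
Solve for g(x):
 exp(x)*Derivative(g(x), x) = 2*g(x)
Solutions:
 g(x) = C1*exp(-2*exp(-x))


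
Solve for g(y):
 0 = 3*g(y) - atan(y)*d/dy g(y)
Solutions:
 g(y) = C1*exp(3*Integral(1/atan(y), y))


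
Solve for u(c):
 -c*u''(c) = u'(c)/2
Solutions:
 u(c) = C1 + C2*sqrt(c)


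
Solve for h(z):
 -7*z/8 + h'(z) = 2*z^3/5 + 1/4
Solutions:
 h(z) = C1 + z^4/10 + 7*z^2/16 + z/4


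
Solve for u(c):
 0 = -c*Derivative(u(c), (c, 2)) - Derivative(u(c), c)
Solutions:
 u(c) = C1 + C2*log(c)


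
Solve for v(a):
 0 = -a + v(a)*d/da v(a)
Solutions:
 v(a) = -sqrt(C1 + a^2)
 v(a) = sqrt(C1 + a^2)


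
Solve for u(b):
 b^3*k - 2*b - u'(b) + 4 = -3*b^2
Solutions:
 u(b) = C1 + b^4*k/4 + b^3 - b^2 + 4*b


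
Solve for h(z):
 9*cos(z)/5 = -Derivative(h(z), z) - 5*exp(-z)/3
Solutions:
 h(z) = C1 - 9*sin(z)/5 + 5*exp(-z)/3


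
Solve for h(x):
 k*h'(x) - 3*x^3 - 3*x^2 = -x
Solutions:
 h(x) = C1 + 3*x^4/(4*k) + x^3/k - x^2/(2*k)


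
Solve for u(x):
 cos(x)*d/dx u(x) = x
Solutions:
 u(x) = C1 + Integral(x/cos(x), x)


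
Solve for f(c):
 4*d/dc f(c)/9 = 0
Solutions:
 f(c) = C1


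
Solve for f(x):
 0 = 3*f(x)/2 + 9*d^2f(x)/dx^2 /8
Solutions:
 f(x) = C1*sin(2*sqrt(3)*x/3) + C2*cos(2*sqrt(3)*x/3)


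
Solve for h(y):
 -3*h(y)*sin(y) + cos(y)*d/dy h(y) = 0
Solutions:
 h(y) = C1/cos(y)^3


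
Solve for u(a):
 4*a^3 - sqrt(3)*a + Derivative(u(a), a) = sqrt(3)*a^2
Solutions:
 u(a) = C1 - a^4 + sqrt(3)*a^3/3 + sqrt(3)*a^2/2


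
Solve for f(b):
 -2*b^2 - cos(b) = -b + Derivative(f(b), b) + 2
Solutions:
 f(b) = C1 - 2*b^3/3 + b^2/2 - 2*b - sin(b)


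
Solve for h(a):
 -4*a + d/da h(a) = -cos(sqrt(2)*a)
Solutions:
 h(a) = C1 + 2*a^2 - sqrt(2)*sin(sqrt(2)*a)/2


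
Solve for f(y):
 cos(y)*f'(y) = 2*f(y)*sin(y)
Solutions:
 f(y) = C1/cos(y)^2


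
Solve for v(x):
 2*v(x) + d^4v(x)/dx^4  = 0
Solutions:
 v(x) = (C1*sin(2^(3/4)*x/2) + C2*cos(2^(3/4)*x/2))*exp(-2^(3/4)*x/2) + (C3*sin(2^(3/4)*x/2) + C4*cos(2^(3/4)*x/2))*exp(2^(3/4)*x/2)


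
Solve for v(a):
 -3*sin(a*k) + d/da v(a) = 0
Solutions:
 v(a) = C1 - 3*cos(a*k)/k


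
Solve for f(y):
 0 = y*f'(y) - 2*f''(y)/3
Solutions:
 f(y) = C1 + C2*erfi(sqrt(3)*y/2)


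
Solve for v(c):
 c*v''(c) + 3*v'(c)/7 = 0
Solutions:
 v(c) = C1 + C2*c^(4/7)


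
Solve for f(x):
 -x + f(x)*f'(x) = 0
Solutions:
 f(x) = -sqrt(C1 + x^2)
 f(x) = sqrt(C1 + x^2)


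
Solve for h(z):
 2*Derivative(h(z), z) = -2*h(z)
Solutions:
 h(z) = C1*exp(-z)


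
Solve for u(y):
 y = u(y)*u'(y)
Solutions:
 u(y) = -sqrt(C1 + y^2)
 u(y) = sqrt(C1 + y^2)


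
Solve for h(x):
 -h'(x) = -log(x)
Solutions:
 h(x) = C1 + x*log(x) - x


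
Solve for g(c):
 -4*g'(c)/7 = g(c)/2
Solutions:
 g(c) = C1*exp(-7*c/8)


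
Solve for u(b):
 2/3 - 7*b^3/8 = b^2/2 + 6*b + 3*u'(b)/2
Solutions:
 u(b) = C1 - 7*b^4/48 - b^3/9 - 2*b^2 + 4*b/9


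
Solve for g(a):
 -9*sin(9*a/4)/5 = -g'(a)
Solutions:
 g(a) = C1 - 4*cos(9*a/4)/5


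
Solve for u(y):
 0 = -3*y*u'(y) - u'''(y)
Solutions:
 u(y) = C1 + Integral(C2*airyai(-3^(1/3)*y) + C3*airybi(-3^(1/3)*y), y)


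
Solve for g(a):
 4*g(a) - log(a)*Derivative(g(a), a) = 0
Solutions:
 g(a) = C1*exp(4*li(a))


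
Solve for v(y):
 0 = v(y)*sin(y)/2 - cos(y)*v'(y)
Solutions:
 v(y) = C1/sqrt(cos(y))


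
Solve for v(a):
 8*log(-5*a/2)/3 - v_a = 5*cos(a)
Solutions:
 v(a) = C1 + 8*a*log(-a)/3 - 8*a/3 - 8*a*log(2)/3 + 8*a*log(5)/3 - 5*sin(a)


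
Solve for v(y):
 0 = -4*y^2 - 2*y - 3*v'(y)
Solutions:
 v(y) = C1 - 4*y^3/9 - y^2/3


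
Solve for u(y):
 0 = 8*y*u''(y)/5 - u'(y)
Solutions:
 u(y) = C1 + C2*y^(13/8)


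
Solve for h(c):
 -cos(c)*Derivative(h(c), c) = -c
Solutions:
 h(c) = C1 + Integral(c/cos(c), c)


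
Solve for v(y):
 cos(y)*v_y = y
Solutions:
 v(y) = C1 + Integral(y/cos(y), y)


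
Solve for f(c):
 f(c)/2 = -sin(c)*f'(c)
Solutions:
 f(c) = C1*(cos(c) + 1)^(1/4)/(cos(c) - 1)^(1/4)


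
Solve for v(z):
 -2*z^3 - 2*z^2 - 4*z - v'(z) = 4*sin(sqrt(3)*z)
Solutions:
 v(z) = C1 - z^4/2 - 2*z^3/3 - 2*z^2 + 4*sqrt(3)*cos(sqrt(3)*z)/3


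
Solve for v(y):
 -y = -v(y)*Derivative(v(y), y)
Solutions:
 v(y) = -sqrt(C1 + y^2)
 v(y) = sqrt(C1 + y^2)


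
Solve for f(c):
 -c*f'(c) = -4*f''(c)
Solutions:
 f(c) = C1 + C2*erfi(sqrt(2)*c/4)


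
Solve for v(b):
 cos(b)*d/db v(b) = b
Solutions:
 v(b) = C1 + Integral(b/cos(b), b)


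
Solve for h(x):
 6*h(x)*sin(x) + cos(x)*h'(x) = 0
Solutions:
 h(x) = C1*cos(x)^6


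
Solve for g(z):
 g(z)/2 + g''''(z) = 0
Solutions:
 g(z) = (C1*sin(2^(1/4)*z/2) + C2*cos(2^(1/4)*z/2))*exp(-2^(1/4)*z/2) + (C3*sin(2^(1/4)*z/2) + C4*cos(2^(1/4)*z/2))*exp(2^(1/4)*z/2)


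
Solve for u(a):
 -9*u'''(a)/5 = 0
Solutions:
 u(a) = C1 + C2*a + C3*a^2


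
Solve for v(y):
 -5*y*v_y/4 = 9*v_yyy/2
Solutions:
 v(y) = C1 + Integral(C2*airyai(-60^(1/3)*y/6) + C3*airybi(-60^(1/3)*y/6), y)


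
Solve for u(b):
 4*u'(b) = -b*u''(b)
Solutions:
 u(b) = C1 + C2/b^3


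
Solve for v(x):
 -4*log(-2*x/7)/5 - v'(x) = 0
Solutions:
 v(x) = C1 - 4*x*log(-x)/5 + 4*x*(-log(2) + 1 + log(7))/5


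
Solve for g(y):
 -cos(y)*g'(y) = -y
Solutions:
 g(y) = C1 + Integral(y/cos(y), y)


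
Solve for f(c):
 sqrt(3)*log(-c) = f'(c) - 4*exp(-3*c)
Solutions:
 f(c) = C1 + sqrt(3)*c*log(-c) - sqrt(3)*c - 4*exp(-3*c)/3


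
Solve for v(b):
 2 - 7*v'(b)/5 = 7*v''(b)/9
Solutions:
 v(b) = C1 + C2*exp(-9*b/5) + 10*b/7


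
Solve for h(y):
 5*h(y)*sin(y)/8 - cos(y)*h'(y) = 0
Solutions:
 h(y) = C1/cos(y)^(5/8)


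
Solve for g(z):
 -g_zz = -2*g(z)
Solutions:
 g(z) = C1*exp(-sqrt(2)*z) + C2*exp(sqrt(2)*z)


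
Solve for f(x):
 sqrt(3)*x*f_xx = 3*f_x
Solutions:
 f(x) = C1 + C2*x^(1 + sqrt(3))


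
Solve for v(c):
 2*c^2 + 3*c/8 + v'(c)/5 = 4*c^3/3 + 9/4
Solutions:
 v(c) = C1 + 5*c^4/3 - 10*c^3/3 - 15*c^2/16 + 45*c/4


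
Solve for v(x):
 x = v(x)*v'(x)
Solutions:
 v(x) = -sqrt(C1 + x^2)
 v(x) = sqrt(C1 + x^2)


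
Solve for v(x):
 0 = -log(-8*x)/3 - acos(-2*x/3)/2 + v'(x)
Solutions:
 v(x) = C1 + x*log(-x)/3 + x*acos(-2*x/3)/2 - x/3 + x*log(2) + sqrt(9 - 4*x^2)/4


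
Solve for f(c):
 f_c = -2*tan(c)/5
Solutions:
 f(c) = C1 + 2*log(cos(c))/5


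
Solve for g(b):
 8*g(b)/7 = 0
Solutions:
 g(b) = 0


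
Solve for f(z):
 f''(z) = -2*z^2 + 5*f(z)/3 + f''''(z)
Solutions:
 f(z) = 6*z^2/5 + (C1*sin(3^(3/4)*5^(1/4)*z*sin(atan(sqrt(51)/3)/2)/3) + C2*cos(3^(3/4)*5^(1/4)*z*sin(atan(sqrt(51)/3)/2)/3))*exp(-3^(3/4)*5^(1/4)*z*cos(atan(sqrt(51)/3)/2)/3) + (C3*sin(3^(3/4)*5^(1/4)*z*sin(atan(sqrt(51)/3)/2)/3) + C4*cos(3^(3/4)*5^(1/4)*z*sin(atan(sqrt(51)/3)/2)/3))*exp(3^(3/4)*5^(1/4)*z*cos(atan(sqrt(51)/3)/2)/3) + 36/25


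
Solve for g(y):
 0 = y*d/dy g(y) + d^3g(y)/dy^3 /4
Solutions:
 g(y) = C1 + Integral(C2*airyai(-2^(2/3)*y) + C3*airybi(-2^(2/3)*y), y)


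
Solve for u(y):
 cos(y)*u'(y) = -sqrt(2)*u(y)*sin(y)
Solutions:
 u(y) = C1*cos(y)^(sqrt(2))


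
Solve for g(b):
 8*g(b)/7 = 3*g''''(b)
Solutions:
 g(b) = C1*exp(-42^(3/4)*b/21) + C2*exp(42^(3/4)*b/21) + C3*sin(42^(3/4)*b/21) + C4*cos(42^(3/4)*b/21)


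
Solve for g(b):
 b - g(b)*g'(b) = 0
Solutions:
 g(b) = -sqrt(C1 + b^2)
 g(b) = sqrt(C1 + b^2)


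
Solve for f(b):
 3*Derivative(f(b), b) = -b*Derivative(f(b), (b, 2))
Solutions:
 f(b) = C1 + C2/b^2


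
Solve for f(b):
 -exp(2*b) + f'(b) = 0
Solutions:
 f(b) = C1 + exp(2*b)/2


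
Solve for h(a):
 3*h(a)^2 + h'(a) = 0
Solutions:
 h(a) = 1/(C1 + 3*a)


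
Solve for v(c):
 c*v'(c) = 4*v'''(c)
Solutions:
 v(c) = C1 + Integral(C2*airyai(2^(1/3)*c/2) + C3*airybi(2^(1/3)*c/2), c)


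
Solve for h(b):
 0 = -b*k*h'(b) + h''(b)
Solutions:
 h(b) = Piecewise((-sqrt(2)*sqrt(pi)*C1*erf(sqrt(2)*b*sqrt(-k)/2)/(2*sqrt(-k)) - C2, (k > 0) | (k < 0)), (-C1*b - C2, True))


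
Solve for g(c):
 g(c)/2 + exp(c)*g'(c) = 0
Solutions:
 g(c) = C1*exp(exp(-c)/2)


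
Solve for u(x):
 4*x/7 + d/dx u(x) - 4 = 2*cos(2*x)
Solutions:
 u(x) = C1 - 2*x^2/7 + 4*x + 2*sin(x)*cos(x)


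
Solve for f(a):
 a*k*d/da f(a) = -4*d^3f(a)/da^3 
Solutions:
 f(a) = C1 + Integral(C2*airyai(2^(1/3)*a*(-k)^(1/3)/2) + C3*airybi(2^(1/3)*a*(-k)^(1/3)/2), a)


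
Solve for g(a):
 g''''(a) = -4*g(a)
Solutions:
 g(a) = (C1*sin(a) + C2*cos(a))*exp(-a) + (C3*sin(a) + C4*cos(a))*exp(a)


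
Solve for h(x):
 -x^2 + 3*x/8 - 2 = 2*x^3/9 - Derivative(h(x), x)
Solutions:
 h(x) = C1 + x^4/18 + x^3/3 - 3*x^2/16 + 2*x


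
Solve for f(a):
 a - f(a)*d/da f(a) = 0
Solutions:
 f(a) = -sqrt(C1 + a^2)
 f(a) = sqrt(C1 + a^2)


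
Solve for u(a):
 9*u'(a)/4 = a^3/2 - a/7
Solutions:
 u(a) = C1 + a^4/18 - 2*a^2/63


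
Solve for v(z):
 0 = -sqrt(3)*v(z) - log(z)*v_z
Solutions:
 v(z) = C1*exp(-sqrt(3)*li(z))


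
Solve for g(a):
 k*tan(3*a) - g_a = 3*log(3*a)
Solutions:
 g(a) = C1 - 3*a*log(a) - 3*a*log(3) + 3*a - k*log(cos(3*a))/3


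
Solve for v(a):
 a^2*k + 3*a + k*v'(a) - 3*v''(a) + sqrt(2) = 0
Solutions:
 v(a) = C1 + C2*exp(a*k/3) - a^3/3 - 9*a^2/(2*k) - sqrt(2)*a/k - 27*a/k^2


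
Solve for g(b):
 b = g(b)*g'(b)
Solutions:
 g(b) = -sqrt(C1 + b^2)
 g(b) = sqrt(C1 + b^2)


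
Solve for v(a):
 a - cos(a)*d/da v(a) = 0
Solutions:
 v(a) = C1 + Integral(a/cos(a), a)


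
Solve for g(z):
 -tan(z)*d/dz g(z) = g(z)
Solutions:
 g(z) = C1/sin(z)


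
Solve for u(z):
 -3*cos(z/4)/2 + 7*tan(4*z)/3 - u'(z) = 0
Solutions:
 u(z) = C1 - 7*log(cos(4*z))/12 - 6*sin(z/4)


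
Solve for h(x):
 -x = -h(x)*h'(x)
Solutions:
 h(x) = -sqrt(C1 + x^2)
 h(x) = sqrt(C1 + x^2)


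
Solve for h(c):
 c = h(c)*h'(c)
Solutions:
 h(c) = -sqrt(C1 + c^2)
 h(c) = sqrt(C1 + c^2)


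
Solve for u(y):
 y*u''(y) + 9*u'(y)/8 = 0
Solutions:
 u(y) = C1 + C2/y^(1/8)


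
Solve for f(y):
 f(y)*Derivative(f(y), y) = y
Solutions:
 f(y) = -sqrt(C1 + y^2)
 f(y) = sqrt(C1 + y^2)


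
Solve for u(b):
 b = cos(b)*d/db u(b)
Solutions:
 u(b) = C1 + Integral(b/cos(b), b)


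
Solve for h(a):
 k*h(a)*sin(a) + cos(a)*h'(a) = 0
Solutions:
 h(a) = C1*exp(k*log(cos(a)))


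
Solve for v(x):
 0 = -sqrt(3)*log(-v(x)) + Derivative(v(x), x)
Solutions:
 -li(-v(x)) = C1 + sqrt(3)*x


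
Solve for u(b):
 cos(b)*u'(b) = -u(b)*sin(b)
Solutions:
 u(b) = C1*cos(b)


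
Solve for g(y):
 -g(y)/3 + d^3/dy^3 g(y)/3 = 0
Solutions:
 g(y) = C3*exp(y) + (C1*sin(sqrt(3)*y/2) + C2*cos(sqrt(3)*y/2))*exp(-y/2)


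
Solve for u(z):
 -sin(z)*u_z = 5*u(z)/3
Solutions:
 u(z) = C1*(cos(z) + 1)^(5/6)/(cos(z) - 1)^(5/6)
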